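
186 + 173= 359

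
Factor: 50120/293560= 7^1*41^(-1 )=7/41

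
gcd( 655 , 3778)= 1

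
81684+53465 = 135149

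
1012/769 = 1+243/769 = 1.32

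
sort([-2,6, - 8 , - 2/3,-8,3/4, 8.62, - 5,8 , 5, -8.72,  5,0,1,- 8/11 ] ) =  [- 8.72,  -  8, - 8,  -  5, - 2,- 8/11,-2/3 , 0 , 3/4,1,5 , 5  ,  6,8,8.62]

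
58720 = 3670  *16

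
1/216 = 1/216 = 0.00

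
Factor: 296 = 2^3*37^1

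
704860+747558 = 1452418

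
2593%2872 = 2593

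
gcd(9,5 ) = 1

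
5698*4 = 22792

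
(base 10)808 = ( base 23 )1c3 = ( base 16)328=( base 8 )1450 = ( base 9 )1087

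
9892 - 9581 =311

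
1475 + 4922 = 6397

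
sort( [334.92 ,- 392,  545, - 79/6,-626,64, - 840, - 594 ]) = [ - 840, - 626, - 594, - 392, - 79/6,64,334.92,545 ] 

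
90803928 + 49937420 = 140741348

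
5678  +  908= 6586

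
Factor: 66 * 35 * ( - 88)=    - 2^4*3^1 * 5^1 * 7^1 * 11^2=- 203280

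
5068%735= 658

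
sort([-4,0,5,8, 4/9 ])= [ - 4, 0, 4/9, 5,8 ]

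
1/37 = 1/37= 0.03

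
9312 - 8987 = 325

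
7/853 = 7/853 = 0.01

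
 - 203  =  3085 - 3288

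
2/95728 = 1/47864 = 0.00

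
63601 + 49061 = 112662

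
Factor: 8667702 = 2^1*3^3*151^1*1063^1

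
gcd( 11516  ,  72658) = 2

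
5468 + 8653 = 14121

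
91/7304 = 91/7304 = 0.01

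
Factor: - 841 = - 29^2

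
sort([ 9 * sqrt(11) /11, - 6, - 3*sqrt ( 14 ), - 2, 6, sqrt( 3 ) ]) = [-3 * sqrt(14),  -  6,  -  2,sqrt(3),9 *sqrt(11 ) /11  ,  6] 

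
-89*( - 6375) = 567375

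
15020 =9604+5416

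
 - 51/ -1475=51/1475= 0.03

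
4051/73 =55 + 36/73 = 55.49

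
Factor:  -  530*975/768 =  - 86125/128= - 2^( - 7)* 5^3*13^1*53^1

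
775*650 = 503750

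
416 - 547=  - 131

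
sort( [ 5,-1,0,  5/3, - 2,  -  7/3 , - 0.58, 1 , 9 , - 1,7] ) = [-7/3, - 2, - 1 , - 1, - 0.58,  0, 1, 5/3 , 5,  7, 9]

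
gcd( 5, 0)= 5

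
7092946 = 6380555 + 712391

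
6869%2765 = 1339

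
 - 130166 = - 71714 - 58452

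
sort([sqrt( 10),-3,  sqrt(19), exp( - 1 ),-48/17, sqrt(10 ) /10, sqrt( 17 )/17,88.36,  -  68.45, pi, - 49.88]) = [ - 68.45, - 49.88, - 3, - 48/17, sqrt(17) /17, sqrt( 10) /10, exp( - 1),pi, sqrt( 10 ), sqrt (19),88.36] 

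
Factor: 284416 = 2^8*11^1*101^1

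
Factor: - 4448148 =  - 2^2 * 3^1*370679^1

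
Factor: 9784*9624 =2^6*3^1*401^1*1223^1 = 94161216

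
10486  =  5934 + 4552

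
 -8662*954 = -8263548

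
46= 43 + 3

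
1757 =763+994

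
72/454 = 36/227 = 0.16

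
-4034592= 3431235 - 7465827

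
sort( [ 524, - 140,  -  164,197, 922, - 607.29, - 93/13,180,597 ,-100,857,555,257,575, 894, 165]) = [ - 607.29, - 164,- 140, - 100,  -  93/13,165,180, 197,257,524, 555,575,597, 857,894,922 ]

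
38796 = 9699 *4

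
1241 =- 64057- - 65298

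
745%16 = 9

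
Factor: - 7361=-17^1*433^1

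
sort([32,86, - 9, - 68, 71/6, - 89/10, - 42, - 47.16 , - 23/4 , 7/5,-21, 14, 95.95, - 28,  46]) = [ - 68,- 47.16, - 42, - 28 , - 21,-9, - 89/10 , - 23/4,7/5, 71/6, 14, 32, 46, 86, 95.95]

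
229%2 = 1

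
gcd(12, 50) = 2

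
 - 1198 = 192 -1390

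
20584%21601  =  20584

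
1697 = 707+990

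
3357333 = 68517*49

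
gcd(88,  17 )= 1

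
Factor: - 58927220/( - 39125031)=2^2*3^( - 1 )*5^1 *29^( - 1)*61^1*4391^1*40883^( - 1)  =  5357020/3556821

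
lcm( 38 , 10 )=190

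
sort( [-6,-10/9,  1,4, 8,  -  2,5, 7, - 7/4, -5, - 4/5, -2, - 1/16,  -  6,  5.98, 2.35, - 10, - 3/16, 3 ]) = [-10, - 6 , - 6, - 5,-2, - 2,  -  7/4, - 10/9, - 4/5 , - 3/16 , - 1/16 , 1, 2.35, 3, 4, 5, 5.98, 7, 8 ]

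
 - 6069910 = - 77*78830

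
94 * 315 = 29610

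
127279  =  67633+59646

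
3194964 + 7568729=10763693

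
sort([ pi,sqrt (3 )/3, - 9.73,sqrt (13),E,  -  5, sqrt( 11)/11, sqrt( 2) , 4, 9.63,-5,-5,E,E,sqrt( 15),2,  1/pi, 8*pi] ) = [-9.73, - 5,-5,-5, sqrt(11 ) /11,1/pi,sqrt( 3)/3,sqrt( 2),  2, E,E, E, pi,sqrt( 13), sqrt(15 )  ,  4,9.63, 8*pi]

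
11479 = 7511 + 3968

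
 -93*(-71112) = 6613416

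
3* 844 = 2532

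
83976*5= 419880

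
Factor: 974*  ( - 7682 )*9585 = -2^2 * 3^3*5^1*23^1* 71^1*167^1*487^1 = - 71717538780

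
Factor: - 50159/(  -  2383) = 2383^(-1 ) *50159^1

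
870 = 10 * 87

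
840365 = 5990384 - 5150019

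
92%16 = 12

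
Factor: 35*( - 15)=- 525=- 3^1*5^2 * 7^1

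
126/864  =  7/48 = 0.15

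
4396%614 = 98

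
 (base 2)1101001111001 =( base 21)F7F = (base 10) 6777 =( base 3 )100022000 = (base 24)bi9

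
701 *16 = 11216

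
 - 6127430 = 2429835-8557265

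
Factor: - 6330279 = - 3^1*1289^1*1637^1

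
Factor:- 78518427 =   -  3^1 * 13^1*17^1*118429^1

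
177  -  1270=-1093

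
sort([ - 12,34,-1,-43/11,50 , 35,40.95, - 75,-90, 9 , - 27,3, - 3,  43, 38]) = [ - 90, - 75, - 27, - 12, - 43/11, - 3, - 1, 3, 9,34,35 , 38,40.95,43,  50 ] 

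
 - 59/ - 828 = 59/828  =  0.07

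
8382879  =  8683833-300954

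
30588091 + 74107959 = 104696050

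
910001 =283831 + 626170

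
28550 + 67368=95918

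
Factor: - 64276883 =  - 11^1*659^1*8867^1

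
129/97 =129/97=1.33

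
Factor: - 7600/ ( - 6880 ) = 2^( - 1 )*5^1*19^1*43^( - 1 )=95/86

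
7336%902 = 120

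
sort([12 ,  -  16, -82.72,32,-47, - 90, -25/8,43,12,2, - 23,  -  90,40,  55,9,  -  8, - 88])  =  [ - 90, - 90,  -  88, - 82.72, - 47,-23,-16,-8, - 25/8,2,9,12,12,32, 40,43,55 ]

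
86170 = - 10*( - 8617)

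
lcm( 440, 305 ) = 26840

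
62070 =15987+46083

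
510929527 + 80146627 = 591076154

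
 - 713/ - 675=1+38/675 = 1.06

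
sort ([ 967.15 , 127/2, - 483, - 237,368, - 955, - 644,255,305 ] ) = [ - 955,-644, - 483,- 237,127/2,255,305,  368,967.15]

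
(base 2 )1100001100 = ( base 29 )QQ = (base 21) 1G3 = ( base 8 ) 1414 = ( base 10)780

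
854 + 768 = 1622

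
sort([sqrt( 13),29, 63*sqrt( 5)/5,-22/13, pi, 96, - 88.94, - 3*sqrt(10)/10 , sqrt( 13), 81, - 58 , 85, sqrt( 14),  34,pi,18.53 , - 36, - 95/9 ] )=[ - 88.94, - 58, - 36  , - 95/9, - 22/13, - 3*sqrt( 10) /10, pi,pi, sqrt( 13 ),sqrt(13), sqrt( 14) , 18.53, 63*sqrt(5)/5,29, 34, 81, 85, 96 ]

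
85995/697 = 85995/697 = 123.38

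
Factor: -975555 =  -3^2*5^1* 7^1 * 19^1*163^1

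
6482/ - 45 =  - 6482/45 =- 144.04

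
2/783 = 2/783 = 0.00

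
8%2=0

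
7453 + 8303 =15756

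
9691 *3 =29073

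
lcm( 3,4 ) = 12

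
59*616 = 36344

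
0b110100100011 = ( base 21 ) 7d3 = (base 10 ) 3363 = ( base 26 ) 4p9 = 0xd23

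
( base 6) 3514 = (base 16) 346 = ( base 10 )838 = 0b1101000110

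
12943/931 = 13+120/133 =13.90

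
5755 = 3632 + 2123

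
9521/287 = 33 + 50/287 = 33.17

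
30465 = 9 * 3385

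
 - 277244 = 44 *( - 6301) 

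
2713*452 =1226276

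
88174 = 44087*2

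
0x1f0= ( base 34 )ek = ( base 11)411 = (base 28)HK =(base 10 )496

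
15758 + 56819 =72577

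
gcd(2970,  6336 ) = 198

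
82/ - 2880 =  - 1 + 1399/1440= -0.03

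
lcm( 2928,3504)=213744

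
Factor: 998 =2^1 *499^1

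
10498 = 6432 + 4066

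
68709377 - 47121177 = 21588200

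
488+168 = 656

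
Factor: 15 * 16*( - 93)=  -2^4*3^2 *5^1 * 31^1 = - 22320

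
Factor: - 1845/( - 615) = 3  =  3^1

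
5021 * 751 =3770771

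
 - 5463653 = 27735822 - 33199475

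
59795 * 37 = 2212415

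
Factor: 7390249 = 373^1*19813^1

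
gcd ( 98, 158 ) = 2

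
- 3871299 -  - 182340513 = 178469214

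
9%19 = 9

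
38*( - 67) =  - 2546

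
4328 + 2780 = 7108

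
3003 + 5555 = 8558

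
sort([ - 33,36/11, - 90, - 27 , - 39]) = [ -90, - 39 , - 33, - 27, 36/11] 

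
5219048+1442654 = 6661702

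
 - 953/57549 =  - 1 + 56596/57549 = - 0.02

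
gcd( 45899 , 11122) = 83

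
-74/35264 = -37/17632=-0.00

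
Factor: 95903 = 29^1*3307^1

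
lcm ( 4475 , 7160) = 35800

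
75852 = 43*1764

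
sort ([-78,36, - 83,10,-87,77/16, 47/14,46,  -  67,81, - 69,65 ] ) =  [-87, - 83, - 78, - 69, - 67,47/14,77/16, 10,36, 46,  65,81 ] 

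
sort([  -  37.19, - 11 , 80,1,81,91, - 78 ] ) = [ - 78, - 37.19, - 11,1,80,81,  91 ]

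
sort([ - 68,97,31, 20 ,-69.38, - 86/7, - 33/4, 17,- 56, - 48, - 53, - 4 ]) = [ - 69.38, - 68 , -56 , -53, - 48, - 86/7, - 33/4, - 4, 17, 20, 31, 97]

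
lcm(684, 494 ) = 8892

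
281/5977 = 281/5977=0.05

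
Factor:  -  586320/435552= - 2^(  -  1 ) * 5^1*7^1*13^( - 1) = -  35/26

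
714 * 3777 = 2696778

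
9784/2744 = 3 + 194/343 = 3.57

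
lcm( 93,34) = 3162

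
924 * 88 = 81312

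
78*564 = 43992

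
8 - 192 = -184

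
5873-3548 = 2325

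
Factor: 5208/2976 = 7/4=2^( - 2) * 7^1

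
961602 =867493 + 94109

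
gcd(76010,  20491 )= 1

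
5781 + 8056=13837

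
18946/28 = 676+ 9/14 = 676.64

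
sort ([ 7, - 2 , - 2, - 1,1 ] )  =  [ - 2, - 2, - 1,1,7]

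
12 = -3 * (-4) 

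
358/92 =3 + 41/46 = 3.89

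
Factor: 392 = 2^3*7^2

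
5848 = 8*731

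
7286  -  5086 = 2200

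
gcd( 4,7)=1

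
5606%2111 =1384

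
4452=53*84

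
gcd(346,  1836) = 2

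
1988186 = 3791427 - 1803241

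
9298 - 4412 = 4886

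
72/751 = 72/751 = 0.10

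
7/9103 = 7/9103 = 0.00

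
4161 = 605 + 3556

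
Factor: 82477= 67^1*1231^1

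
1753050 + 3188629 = 4941679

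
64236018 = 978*65681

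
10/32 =5/16 = 0.31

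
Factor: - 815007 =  - 3^1  *  317^1*857^1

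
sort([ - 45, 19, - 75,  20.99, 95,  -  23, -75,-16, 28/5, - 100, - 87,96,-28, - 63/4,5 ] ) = [ - 100, - 87,- 75, - 75, - 45,-28,  -  23, - 16, - 63/4,  5, 28/5,  19, 20.99,  95, 96]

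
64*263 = 16832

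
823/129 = 6+49/129 = 6.38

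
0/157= 0 = 0.00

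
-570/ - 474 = 95/79 = 1.20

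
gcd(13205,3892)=139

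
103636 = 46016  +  57620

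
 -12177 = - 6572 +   -  5605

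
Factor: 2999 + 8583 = 2^1*5791^1 =11582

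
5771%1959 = 1853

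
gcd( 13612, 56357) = 83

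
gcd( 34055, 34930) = 35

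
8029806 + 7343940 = 15373746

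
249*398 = 99102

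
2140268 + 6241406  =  8381674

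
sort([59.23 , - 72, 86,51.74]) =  [ - 72 , 51.74, 59.23, 86]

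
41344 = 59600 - 18256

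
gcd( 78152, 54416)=8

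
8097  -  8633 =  - 536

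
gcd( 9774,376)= 2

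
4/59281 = 4/59281 = 0.00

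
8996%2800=596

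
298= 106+192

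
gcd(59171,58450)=7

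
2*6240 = 12480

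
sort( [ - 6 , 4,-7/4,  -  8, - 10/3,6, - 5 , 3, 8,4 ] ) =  [ - 8, - 6, - 5, - 10/3, - 7/4,3,4,4,6,8]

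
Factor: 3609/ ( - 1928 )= - 2^( - 3) * 3^2*241^( - 1)*401^1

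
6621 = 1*6621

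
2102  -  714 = 1388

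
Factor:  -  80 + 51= - 29^1=- 29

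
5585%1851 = 32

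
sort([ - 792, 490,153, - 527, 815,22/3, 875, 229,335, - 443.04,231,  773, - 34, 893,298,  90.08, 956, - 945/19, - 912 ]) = [ - 912, - 792, - 527,-443.04,-945/19,  -  34, 22/3,90.08,153,229,  231,298,335,490,  773, 815, 875, 893,956 ] 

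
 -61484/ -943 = 61484/943 = 65.20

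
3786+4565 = 8351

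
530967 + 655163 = 1186130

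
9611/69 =139 + 20/69   =  139.29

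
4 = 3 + 1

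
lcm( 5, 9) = 45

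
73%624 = 73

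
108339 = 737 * 147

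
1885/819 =2  +  19/63=2.30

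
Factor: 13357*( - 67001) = -11^1*19^2*37^1 *6091^1  =  - 894932357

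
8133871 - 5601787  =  2532084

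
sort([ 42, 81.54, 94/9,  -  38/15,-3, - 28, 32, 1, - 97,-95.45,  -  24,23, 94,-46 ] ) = [ - 97 ,-95.45,- 46, - 28, - 24,  -  3, - 38/15, 1, 94/9,23,32, 42 , 81.54 , 94 ] 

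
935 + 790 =1725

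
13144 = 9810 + 3334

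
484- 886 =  - 402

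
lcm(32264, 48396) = 96792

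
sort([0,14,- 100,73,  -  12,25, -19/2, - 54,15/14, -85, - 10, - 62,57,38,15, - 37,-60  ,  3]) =[- 100, - 85, - 62, - 60, - 54, - 37,-12,-10, - 19/2  ,  0,15/14,3,14,15,  25, 38,57,73]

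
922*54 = 49788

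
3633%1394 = 845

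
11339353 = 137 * 82769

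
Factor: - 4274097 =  - 3^1*1424699^1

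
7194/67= 7194/67 = 107.37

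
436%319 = 117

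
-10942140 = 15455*(-708 ) 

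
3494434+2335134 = 5829568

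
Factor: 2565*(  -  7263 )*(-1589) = 3^6*5^1*7^1* 19^1*227^1*269^1 = 29602426455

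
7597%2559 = 2479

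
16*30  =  480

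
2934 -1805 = 1129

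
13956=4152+9804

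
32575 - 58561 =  - 25986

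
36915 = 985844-948929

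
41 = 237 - 196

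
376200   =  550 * 684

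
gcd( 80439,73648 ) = 1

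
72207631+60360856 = 132568487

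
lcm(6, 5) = 30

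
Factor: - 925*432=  - 2^4*3^3*5^2* 37^1 = -399600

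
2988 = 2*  1494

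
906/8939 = 906/8939 =0.10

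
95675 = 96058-383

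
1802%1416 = 386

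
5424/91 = 5424/91 = 59.60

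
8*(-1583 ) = -12664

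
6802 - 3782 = 3020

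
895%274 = 73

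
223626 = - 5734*(  -  39)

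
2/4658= 1/2329 = 0.00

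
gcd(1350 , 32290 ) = 10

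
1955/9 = 217 + 2/9 = 217.22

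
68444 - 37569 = 30875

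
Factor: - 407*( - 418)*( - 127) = - 2^1*11^2*19^1*37^1*127^1 = -  21606002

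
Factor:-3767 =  - 3767^1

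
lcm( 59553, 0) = 0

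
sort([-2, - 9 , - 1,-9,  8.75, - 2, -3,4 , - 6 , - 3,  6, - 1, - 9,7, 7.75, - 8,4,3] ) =[ - 9, - 9,- 9, - 8, - 6, - 3,- 3, - 2, - 2,- 1,- 1, 3, 4,4,6, 7,7.75,8.75] 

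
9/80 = 9/80 =0.11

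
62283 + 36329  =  98612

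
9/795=3/265 = 0.01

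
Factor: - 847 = - 7^1*11^2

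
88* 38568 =3393984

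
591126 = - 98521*( - 6 )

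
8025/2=8025/2 =4012.50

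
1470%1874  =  1470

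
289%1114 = 289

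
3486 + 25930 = 29416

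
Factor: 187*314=58718=2^1*11^1 *17^1 * 157^1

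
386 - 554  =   - 168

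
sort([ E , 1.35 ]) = [ 1.35,E]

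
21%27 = 21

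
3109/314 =3109/314= 9.90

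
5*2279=11395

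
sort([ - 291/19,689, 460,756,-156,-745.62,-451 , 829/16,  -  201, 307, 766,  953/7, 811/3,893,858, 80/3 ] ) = [- 745.62, - 451,- 201,-156, - 291/19,80/3,  829/16, 953/7 , 811/3,307, 460, 689, 756,766 , 858, 893]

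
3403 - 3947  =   - 544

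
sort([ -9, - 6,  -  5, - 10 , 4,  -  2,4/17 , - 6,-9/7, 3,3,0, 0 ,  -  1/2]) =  [ - 10, - 9 ,  -  6, - 6, - 5, - 2, - 9/7, -1/2, 0,  0,  4/17 , 3 , 3  ,  4] 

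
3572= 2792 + 780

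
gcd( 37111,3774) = 629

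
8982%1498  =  1492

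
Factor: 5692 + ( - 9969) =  - 4277 = -  7^1*13^1*47^1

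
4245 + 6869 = 11114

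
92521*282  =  26090922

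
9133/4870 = 1  +  4263/4870  =  1.88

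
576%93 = 18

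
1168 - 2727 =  - 1559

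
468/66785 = 468/66785 = 0.01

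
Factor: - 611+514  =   - 97^1= - 97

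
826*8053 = 6651778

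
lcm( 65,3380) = 3380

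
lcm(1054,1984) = 33728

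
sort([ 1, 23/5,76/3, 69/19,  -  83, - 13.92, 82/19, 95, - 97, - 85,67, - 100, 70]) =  [-100,-97,-85, - 83, - 13.92, 1,69/19,82/19, 23/5 , 76/3,67 , 70 , 95]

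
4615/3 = 4615/3 = 1538.33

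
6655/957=6 + 83/87 = 6.95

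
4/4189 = 4/4189 = 0.00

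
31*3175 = 98425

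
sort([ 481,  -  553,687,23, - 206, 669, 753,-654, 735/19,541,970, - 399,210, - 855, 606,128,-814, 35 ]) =[ -855, - 814,  -  654, -553, - 399, - 206,23, 35,735/19,128,210,481,541,606,669,687,753,970] 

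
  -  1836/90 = -21+3/5 = - 20.40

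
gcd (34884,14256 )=108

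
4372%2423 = 1949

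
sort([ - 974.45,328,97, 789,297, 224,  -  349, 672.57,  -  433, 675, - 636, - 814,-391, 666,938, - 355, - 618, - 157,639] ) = [ - 974.45, - 814, - 636, - 618,-433,-391, - 355 , - 349, - 157, 97, 224, 297,328,639,666,672.57,675,789,938 ]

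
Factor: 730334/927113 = 2^1 * 373^1*947^( - 1) = 746/947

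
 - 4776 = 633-5409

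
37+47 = 84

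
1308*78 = 102024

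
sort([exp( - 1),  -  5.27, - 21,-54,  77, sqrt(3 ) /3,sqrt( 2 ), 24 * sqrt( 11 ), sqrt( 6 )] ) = [ - 54, - 21, - 5.27,exp(-1), sqrt( 3) /3,sqrt(2 ), sqrt(6), 77,24*sqrt(11)]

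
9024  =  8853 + 171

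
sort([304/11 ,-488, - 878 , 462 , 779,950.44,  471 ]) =[ - 878,-488,  304/11 , 462,471,779, 950.44]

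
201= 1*201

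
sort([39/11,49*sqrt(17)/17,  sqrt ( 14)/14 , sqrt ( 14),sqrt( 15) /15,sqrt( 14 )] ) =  [sqrt( 15 )/15,sqrt ( 14)/14,  39/11,sqrt(14),  sqrt (14 ),49 *sqrt(17) /17] 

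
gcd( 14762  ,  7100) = 2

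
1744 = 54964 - 53220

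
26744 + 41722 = 68466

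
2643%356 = 151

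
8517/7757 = 8517/7757 = 1.10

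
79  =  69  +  10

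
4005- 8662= - 4657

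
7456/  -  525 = -7456/525 = -  14.20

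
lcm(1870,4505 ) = 99110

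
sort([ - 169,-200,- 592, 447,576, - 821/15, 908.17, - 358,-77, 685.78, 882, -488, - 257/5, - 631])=[ - 631, - 592, - 488 ,-358, - 200,- 169,-77, - 821/15,-257/5, 447, 576, 685.78,882, 908.17]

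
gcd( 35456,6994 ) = 2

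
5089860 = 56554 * 90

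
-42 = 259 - 301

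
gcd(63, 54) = 9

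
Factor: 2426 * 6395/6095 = 3102854/1219 =2^1 * 23^( - 1)*53^( - 1) * 1213^1 *1279^1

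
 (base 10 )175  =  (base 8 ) 257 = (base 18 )9D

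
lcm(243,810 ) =2430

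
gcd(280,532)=28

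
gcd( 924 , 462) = 462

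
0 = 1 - 1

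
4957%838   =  767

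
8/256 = 1/32 = 0.03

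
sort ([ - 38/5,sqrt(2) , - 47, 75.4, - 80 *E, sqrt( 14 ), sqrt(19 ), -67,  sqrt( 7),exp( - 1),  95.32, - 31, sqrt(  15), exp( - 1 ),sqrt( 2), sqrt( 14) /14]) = [  -  80*E,-67 , - 47, - 31,- 38/5, sqrt(14)/14, exp( - 1), exp( - 1), sqrt (2 ),sqrt( 2), sqrt( 7),sqrt( 14 ),sqrt(15) , sqrt( 19),75.4, 95.32] 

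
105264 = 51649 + 53615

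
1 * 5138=5138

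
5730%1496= 1242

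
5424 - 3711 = 1713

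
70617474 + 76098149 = 146715623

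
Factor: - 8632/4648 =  - 7^(-1)*13^1 = - 13/7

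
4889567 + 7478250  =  12367817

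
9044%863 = 414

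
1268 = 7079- 5811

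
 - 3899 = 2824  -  6723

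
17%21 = 17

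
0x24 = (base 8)44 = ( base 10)36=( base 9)40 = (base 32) 14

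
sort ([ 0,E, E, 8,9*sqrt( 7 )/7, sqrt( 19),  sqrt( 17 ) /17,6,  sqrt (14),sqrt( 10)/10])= [0,sqrt( 17 )/17, sqrt( 10)/10,E, E,9*sqrt( 7 )/7,sqrt( 14 ), sqrt( 19),  6,8 ]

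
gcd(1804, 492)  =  164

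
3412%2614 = 798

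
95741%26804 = 15329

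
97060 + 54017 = 151077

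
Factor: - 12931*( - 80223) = 1037363613 = 3^1*11^2*13^1*17^1*67^1*193^1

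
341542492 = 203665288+137877204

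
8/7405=8/7405 = 0.00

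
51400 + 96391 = 147791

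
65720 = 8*8215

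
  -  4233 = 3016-7249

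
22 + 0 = 22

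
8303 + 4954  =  13257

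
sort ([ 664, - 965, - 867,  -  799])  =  [ - 965,-867, - 799, 664]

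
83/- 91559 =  - 83/91559 =-0.00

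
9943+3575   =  13518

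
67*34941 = 2341047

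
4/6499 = 4/6499 = 0.00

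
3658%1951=1707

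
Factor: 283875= 3^1*5^3 * 757^1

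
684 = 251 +433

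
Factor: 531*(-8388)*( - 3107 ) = 13838664996 = 2^2*3^4*13^1*59^1*233^1*239^1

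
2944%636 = 400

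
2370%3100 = 2370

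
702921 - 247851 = 455070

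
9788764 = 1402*6982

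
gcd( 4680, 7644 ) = 156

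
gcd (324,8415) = 9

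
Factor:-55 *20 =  - 1100 = -  2^2*5^2* 11^1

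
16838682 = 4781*3522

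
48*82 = 3936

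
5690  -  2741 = 2949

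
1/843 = 1/843 = 0.00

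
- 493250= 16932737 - 17425987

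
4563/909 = 5 + 2/101 = 5.02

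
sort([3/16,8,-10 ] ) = [ - 10, 3/16, 8 ] 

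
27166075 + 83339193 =110505268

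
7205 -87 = 7118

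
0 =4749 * 0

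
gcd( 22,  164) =2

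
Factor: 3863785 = 5^1*  772757^1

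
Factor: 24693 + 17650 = 42343 = 7^1*23^1*263^1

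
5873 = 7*839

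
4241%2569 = 1672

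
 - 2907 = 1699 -4606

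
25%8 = 1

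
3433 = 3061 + 372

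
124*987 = 122388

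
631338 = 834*757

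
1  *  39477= 39477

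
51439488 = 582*88384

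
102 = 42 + 60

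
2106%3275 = 2106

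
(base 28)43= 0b1110011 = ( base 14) 83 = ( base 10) 115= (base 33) 3G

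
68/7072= 1/104 = 0.01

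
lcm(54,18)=54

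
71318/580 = 122 + 279/290= 122.96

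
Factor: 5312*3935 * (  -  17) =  - 2^6*5^1* 17^1*83^1*787^1 = - 355346240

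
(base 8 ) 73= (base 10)59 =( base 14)43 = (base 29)21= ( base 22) 2f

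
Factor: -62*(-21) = 2^1*3^1*7^1 * 31^1= 1302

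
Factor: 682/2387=2^1* 7^ (-1) = 2/7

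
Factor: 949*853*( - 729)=- 3^6*13^1*73^1*853^1 = - 590123313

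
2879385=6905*417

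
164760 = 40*4119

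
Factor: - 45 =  - 3^2*5^1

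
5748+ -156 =5592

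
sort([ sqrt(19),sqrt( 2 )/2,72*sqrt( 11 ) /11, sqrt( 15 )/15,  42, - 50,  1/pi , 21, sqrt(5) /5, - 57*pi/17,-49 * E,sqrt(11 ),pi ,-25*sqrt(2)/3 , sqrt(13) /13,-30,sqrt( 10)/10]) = [-49*E, - 50, - 30,-25* sqrt( 2)/3, - 57* pi/17,  sqrt(15 ) /15,sqrt(13) /13,sqrt( 10) /10, 1/pi,sqrt( 5 ) /5,sqrt (2)/2,pi, sqrt ( 11 ),sqrt(19 ) , 21 , 72*sqrt ( 11)/11,42 ] 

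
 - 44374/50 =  - 22187/25 = - 887.48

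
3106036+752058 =3858094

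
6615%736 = 727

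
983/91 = 10 + 73/91 = 10.80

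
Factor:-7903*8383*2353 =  - 155888247697 = -7^1 * 13^1*83^1 * 101^1*181^1*1129^1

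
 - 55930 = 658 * ( - 85 )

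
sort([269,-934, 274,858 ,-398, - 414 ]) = [ - 934,  -  414, -398, 269,274,858 ]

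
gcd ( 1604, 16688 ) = 4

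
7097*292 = 2072324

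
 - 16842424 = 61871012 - 78713436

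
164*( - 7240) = -1187360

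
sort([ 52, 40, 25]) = [25,40, 52]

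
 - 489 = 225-714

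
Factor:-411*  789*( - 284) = 92095236=2^2*3^2*71^1*137^1*263^1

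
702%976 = 702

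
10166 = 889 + 9277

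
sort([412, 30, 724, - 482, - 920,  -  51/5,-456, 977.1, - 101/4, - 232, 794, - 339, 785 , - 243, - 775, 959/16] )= [ - 920,-775, - 482, - 456, - 339 , - 243, - 232,-101/4, - 51/5, 30, 959/16, 412,724, 785, 794,  977.1]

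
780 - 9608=  -  8828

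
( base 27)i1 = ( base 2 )111100111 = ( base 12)347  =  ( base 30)g7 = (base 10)487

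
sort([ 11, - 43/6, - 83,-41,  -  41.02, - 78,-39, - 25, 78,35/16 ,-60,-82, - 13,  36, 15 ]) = [-83, -82,-78,-60, - 41.02,-41,  -  39 , - 25,  -  13 ,- 43/6,35/16,11,  15,36,  78]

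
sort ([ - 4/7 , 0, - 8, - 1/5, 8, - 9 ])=[ -9, - 8, - 4/7,-1/5,0, 8 ]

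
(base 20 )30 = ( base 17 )39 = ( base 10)60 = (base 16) 3c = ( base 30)20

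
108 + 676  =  784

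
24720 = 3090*8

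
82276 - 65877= 16399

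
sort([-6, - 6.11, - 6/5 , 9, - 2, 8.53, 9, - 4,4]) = [ - 6.11 , - 6, - 4,-2, - 6/5,4,8.53,9 , 9 ]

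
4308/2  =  2154 = 2154.00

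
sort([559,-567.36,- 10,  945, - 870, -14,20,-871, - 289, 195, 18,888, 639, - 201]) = [-871, - 870, - 567.36, - 289, - 201,  -  14, - 10, 18, 20, 195,  559, 639, 888, 945 ] 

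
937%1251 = 937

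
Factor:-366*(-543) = 2^1* 3^2*61^1*181^1  =  198738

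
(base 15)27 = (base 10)37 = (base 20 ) 1H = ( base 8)45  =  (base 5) 122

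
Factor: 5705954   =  2^1 * 2852977^1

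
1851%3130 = 1851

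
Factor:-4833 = -3^3*179^1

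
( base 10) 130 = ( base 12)aa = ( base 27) 4M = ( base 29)4e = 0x82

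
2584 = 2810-226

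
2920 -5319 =-2399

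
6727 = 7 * 961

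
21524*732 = 15755568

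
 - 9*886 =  - 7974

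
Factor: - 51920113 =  - 7^1 * 1009^1*7351^1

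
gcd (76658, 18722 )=2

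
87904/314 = 279 + 149/157  =  279.95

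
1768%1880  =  1768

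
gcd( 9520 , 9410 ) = 10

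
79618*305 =24283490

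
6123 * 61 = 373503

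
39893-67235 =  - 27342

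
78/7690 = 39/3845 = 0.01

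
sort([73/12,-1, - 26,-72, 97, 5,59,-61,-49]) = [-72, - 61, - 49, - 26 ,-1, 5, 73/12, 59, 97]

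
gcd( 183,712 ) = 1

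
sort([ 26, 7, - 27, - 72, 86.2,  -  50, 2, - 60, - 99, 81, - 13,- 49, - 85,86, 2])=[-99, - 85, - 72, - 60,  -  50, - 49, - 27, - 13,2, 2, 7, 26,81, 86,86.2]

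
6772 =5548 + 1224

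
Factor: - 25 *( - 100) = 2^2*5^4 = 2500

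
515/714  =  515/714=0.72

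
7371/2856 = 2 + 79/136=2.58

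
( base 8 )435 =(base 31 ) 96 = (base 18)ff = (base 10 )285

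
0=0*2653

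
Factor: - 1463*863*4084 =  - 2^2 * 7^1*11^1*19^1*863^1*1021^1 = - 5156331796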